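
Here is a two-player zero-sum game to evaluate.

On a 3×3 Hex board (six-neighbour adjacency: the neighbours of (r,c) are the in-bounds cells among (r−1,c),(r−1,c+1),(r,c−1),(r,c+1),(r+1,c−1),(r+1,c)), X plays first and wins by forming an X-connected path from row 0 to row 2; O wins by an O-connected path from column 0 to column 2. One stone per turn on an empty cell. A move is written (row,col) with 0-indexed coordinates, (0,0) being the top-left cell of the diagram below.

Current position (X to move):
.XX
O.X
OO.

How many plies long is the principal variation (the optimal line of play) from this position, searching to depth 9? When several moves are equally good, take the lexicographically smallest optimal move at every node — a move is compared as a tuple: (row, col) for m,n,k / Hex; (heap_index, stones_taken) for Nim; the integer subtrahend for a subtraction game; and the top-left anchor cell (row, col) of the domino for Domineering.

[.XX/O.X/OO.] X move#1: (0,0):-1/XXX/O.X/OO., (1,1):-1/.XX/OXX/OO., (2,2):+1/.XX/O.X/OOX*
[.XX/O.X/OOX] end (terminal -1, O#2); searched .XX/O.X/OO. to 9

PV length from [.XX/O.X/OO.]: 1 ply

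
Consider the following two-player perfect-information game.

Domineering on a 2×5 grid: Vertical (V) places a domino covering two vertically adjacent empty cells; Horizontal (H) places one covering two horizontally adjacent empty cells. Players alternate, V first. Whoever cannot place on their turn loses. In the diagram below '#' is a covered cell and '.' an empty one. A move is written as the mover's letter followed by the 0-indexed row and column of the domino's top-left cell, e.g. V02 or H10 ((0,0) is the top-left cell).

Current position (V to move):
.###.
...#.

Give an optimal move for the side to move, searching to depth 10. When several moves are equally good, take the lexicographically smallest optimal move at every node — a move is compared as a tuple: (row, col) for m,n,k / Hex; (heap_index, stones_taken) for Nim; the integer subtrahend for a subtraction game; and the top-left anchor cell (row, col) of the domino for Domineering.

V's best at [.###./...#.]: V00

[.###./...#.] V move#1: V00:+1/####./#..#.*, V04:-1/.####/...##
[####./#..#.] H move#2: H11:-1/####./####.*
[####./####.] V move#3: V04:+1/#####/#####*
[#####/#####] end (terminal -1, H#4); searched .###./...#. to 10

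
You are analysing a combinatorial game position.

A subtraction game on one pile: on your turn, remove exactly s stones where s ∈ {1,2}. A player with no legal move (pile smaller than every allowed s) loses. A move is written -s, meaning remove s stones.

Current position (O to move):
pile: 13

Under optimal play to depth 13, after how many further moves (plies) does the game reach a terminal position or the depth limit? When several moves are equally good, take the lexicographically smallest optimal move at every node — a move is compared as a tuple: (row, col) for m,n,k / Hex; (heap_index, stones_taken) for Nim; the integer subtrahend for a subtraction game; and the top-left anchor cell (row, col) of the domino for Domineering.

ply 1, O at 13 | -1=+1→12*; -2=-1→11
ply 2, X at 12 | -1=-1→11*; -2=-1→10
ply 3, O at 11 | -1=-1→10; -2=+1→9*
ply 4, X at 9 | -1=-1→8*; -2=-1→7
ply 5, O at 8 | -1=-1→7; -2=+1→6*
ply 6, X at 6 | -1=-1→5*; -2=-1→4
ply 7, O at 5 | -1=-1→4; -2=+1→3*
ply 8, X at 3 | -1=-1→2*; -2=-1→1
ply 9, O at 2 | -1=-1→1; -2=+1→0*
ply 10: 0 is terminal -1 (X); from 13 depth 13

PV length from [13]: 9 plies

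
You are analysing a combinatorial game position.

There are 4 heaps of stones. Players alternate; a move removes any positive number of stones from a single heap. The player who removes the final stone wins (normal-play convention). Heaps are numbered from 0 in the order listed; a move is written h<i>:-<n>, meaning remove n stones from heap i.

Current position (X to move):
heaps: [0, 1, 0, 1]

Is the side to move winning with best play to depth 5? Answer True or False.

X winning at [(0,1,0,1)]: False

p1 X@[(0,1,0,1)]: h1:-1[(0,0,0,1)]-1* h3:-1[(0,1,0,0)]-1
p2 O@[(0,0,0,1)]: h3:-1[(0,0,0,0)]+1*
p3 X@[(0,0,0,0)] terminal -1; root [(0,1,0,1)] d5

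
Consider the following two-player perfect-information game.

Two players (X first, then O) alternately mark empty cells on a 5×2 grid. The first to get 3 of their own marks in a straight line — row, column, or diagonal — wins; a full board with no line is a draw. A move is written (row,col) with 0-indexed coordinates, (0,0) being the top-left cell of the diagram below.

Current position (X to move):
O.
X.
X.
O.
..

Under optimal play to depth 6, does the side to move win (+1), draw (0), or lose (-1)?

[O./X./X./O./..] X move#1: (0,1):+0/OX/X./X./O./..*, (1,1):+0/O./XX/X./O./.., (2,1):+0/O./X./XX/O./.., (3,1):+0/O./X./X./OX/.., (4,0):+0/O./X./X./O./X., (4,1):+0/O./X./X./O./.X
[OX/X./X./O./..] O move#2: (1,1):+0/OX/XO/X./O./..*, (2,1):+0/OX/X./XO/O./.., (3,1):+0/OX/X./X./OO/.., (4,0):+0/OX/X./X./O./O., (4,1):+0/OX/X./X./O./.O
[OX/XO/X./O./..] X move#3: (2,1):+0/OX/XO/XX/O./..*, (3,1):+0/OX/XO/X./OX/.., (4,0):+0/OX/XO/X./O./X., (4,1):+0/OX/XO/X./O./.X
[OX/XO/XX/O./..] O move#4: (3,1):+0/OX/XO/XX/OO/..*, (4,0):+0/OX/XO/XX/O./O., (4,1):+0/OX/XO/XX/O./.O
[OX/XO/XX/OO/..] X move#5: (4,0):+0/OX/XO/XX/OO/X.*, (4,1):+0/OX/XO/XX/OO/.X
[OX/XO/XX/OO/X.] O move#6: (4,1):+0/OX/XO/XX/OO/XO*
[OX/XO/XX/OO/XO] end (terminal +0, X#7); searched O./X./X./O./.. to 6

value(O./X./X./O./.., X) = 0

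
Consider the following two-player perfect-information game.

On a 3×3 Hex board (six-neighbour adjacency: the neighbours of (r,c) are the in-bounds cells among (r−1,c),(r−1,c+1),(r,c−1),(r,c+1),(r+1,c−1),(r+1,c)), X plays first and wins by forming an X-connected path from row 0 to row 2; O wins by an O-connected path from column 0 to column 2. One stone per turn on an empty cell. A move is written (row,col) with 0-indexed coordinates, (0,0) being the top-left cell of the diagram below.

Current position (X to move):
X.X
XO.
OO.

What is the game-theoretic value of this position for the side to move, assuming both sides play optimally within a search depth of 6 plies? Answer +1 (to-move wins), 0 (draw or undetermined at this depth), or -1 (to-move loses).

value(X.X/XO./OO., X) = -1

ply 1, X at X.X/XO./OO. | (0,1)=-1→XXX/XO./OO.*; (1,2)=-1→X.X/XOX/OO.; (2,2)=-1→X.X/XO./OOX
ply 2, O at XXX/XO./OO. | (1,2)=+1→XXX/XOO/OO.*; (2,2)=+1→XXX/XO./OOO
ply 3: XXX/XOO/OO. is terminal -1 (X); from X.X/XO./OO. depth 6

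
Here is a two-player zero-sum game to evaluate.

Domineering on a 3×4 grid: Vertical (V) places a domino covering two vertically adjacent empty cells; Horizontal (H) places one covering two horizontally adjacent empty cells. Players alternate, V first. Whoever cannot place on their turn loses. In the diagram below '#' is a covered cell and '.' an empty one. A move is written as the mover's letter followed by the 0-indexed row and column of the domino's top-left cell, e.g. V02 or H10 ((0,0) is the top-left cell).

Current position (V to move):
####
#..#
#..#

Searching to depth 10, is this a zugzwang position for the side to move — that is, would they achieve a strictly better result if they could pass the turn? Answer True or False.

zugzwang(####/#..#/#..#, V) = False

[####/#..#/#..#] V move#1: V11:+1/####/##.#/##.#*, V12:+1/####/#.##/#.##
[####/##.#/##.#] end (terminal -1, H#2); searched ####/#..#/#..# to 10
suppose V passes — search the same position with H to move:
pass> [####/#..#/#..#] H move#1: H11:+1/####/####/#..#*, H21:+1/####/#..#/####
pass> [####/####/#..#] end (terminal -1, V#2); searched ####/#..#/#..# to 10
for V: play +1, pass -1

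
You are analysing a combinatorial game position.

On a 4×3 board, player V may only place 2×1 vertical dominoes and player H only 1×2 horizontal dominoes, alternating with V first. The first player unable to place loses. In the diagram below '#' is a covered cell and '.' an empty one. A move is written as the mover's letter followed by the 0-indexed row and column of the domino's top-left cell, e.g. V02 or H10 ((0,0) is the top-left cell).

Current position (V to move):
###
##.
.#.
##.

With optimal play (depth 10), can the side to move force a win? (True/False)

p1 V@[###/##./.#./##.]: V12[###/###/.##/##.]+1* V22[###/##./.##/###]+1
p2 H@[###/###/.##/##.] terminal -1; root [###/##./.#./##.] d10

V winning at [###/##./.#./##.]: True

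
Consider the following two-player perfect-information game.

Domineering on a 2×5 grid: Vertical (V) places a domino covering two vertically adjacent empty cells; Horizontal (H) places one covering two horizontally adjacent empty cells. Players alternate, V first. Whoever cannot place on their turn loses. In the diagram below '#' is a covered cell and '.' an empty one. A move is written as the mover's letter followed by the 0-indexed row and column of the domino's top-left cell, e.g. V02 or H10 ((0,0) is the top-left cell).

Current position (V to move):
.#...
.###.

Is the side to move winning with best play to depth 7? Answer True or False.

V winning at [.#.../.###.]: True

ply 1, V at .#.../.###. | V00=-1→##.../####.; V04=+1→.#..#/.####*
ply 2, H at .#..#/.#### | H02=-1→.####/.####*
ply 3, V at .####/.#### | V00=+1→#####/#####*
ply 4: #####/##### is terminal -1 (H); from .#.../.###. depth 7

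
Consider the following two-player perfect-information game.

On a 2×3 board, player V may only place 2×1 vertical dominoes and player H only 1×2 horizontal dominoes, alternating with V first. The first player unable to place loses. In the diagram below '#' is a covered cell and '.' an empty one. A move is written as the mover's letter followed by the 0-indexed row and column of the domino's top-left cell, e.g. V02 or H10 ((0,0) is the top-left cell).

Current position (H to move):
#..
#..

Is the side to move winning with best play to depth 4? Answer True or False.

H winning at [#../#..]: True

[#../#..] H move#1: H01:+1/###/#..*, H11:+1/#../###
[###/#..] end (terminal -1, V#2); searched #../#.. to 4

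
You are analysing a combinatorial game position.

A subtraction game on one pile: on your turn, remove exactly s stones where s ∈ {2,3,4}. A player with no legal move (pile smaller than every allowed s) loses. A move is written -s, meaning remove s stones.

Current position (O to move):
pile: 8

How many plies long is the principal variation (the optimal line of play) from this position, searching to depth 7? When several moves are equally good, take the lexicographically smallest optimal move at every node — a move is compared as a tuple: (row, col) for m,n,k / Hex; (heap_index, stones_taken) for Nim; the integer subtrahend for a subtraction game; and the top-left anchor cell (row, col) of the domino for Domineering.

[8] O move#1: -2:+1/6*, -3:-1/5, -4:-1/4
[6] X move#2: -2:-1/4*, -3:-1/3, -4:-1/2
[4] O move#3: -2:-1/2, -3:+1/1*, -4:+1/0
[1] end (terminal -1, X#4); searched 8 to 7

PV length from [8]: 3 plies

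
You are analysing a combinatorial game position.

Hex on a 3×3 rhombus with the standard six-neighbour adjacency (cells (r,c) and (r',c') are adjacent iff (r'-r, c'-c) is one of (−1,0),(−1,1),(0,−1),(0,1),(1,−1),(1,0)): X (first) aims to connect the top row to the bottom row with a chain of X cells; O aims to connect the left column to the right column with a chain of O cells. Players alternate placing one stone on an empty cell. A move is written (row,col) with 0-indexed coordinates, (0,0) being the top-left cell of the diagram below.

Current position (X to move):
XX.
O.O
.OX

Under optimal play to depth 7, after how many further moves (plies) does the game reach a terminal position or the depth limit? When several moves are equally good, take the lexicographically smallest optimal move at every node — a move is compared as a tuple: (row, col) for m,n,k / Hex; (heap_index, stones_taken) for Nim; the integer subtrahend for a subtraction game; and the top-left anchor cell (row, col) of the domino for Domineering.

PV length from [XX./O.O/.OX]: 2 plies

[XX./O.O/.OX] X move#1: (0,2):-1/XXX/O.O/.OX*, (1,1):-1/XX./OXO/.OX, (2,0):-1/XX./O.O/XOX
[XXX/O.O/.OX] O move#2: (1,1):+1/XXX/OOO/.OX*, (2,0):+1/XXX/O.O/OOX
[XXX/OOO/.OX] end (terminal -1, X#3); searched XX./O.O/.OX to 7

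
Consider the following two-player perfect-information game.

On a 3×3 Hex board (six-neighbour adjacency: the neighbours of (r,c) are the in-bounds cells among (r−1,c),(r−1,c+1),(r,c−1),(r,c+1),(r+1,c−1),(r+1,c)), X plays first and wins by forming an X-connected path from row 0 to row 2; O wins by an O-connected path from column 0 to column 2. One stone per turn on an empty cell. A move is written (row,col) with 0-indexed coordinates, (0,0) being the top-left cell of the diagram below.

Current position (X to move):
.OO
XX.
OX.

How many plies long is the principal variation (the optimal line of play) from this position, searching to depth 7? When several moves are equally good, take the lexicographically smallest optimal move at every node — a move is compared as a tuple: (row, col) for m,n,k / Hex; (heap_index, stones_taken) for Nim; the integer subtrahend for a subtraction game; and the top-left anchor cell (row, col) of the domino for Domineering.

PV length from [.OO/XX./OX.]: 1 ply

ply 1, X at .OO/XX./OX. | (0,0)=+1→XOO/XX./OX.*; (1,2)=-1→.OO/XXX/OX.; (2,2)=-1→.OO/XX./OXX
ply 2: XOO/XX./OX. is terminal -1 (O); from .OO/XX./OX. depth 7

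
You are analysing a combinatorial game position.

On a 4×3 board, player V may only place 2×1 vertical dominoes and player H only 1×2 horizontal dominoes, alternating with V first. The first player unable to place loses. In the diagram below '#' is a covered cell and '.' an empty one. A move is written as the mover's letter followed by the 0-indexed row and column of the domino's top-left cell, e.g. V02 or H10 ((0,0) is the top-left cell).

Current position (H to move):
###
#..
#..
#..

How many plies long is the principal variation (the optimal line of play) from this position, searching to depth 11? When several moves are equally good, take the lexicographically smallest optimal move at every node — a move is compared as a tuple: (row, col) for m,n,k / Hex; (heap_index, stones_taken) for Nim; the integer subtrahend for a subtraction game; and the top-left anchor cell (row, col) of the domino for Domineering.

ply 1, H at ###/#../#../#.. | H11=-1→###/###/#../#..; H21=+1→###/#../###/#..*; H31=-1→###/#../#../###
ply 2: ###/#../###/#.. is terminal -1 (V); from ###/#../#../#.. depth 11

PV length from [###/#../#../#..]: 1 ply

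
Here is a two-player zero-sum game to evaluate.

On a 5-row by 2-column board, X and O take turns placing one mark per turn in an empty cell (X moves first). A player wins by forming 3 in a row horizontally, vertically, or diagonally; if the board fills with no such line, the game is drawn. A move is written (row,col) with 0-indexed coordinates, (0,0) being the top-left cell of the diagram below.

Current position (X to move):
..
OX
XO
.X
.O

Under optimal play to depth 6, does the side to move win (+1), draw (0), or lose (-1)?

[../OX/XO/.X/.O] X move#1: (0,0):+0/X./OX/XO/.X/.O*, (0,1):+0/.X/OX/XO/.X/.O, (3,0):+0/../OX/XO/XX/.O, (4,0):+0/../OX/XO/.X/XO
[X./OX/XO/.X/.O] O move#2: (0,1):+0/XO/OX/XO/.X/.O*, (3,0):+0/X./OX/XO/OX/.O, (4,0):+0/X./OX/XO/.X/OO
[XO/OX/XO/.X/.O] X move#3: (3,0):+0/XO/OX/XO/XX/.O*, (4,0):+0/XO/OX/XO/.X/XO
[XO/OX/XO/XX/.O] O move#4: (4,0):+0/XO/OX/XO/XX/OO*
[XO/OX/XO/XX/OO] end (terminal +0, X#5); searched ../OX/XO/.X/.O to 6

value(../OX/XO/.X/.O, X) = 0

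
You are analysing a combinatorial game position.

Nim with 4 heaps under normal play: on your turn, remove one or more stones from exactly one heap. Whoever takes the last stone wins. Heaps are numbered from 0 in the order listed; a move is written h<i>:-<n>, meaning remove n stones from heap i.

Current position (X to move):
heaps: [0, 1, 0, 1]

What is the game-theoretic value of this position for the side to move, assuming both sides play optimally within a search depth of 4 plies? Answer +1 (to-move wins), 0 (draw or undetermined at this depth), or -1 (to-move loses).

[(0,1,0,1)] X move#1: h1:-1:-1/(0,0,0,1)*, h3:-1:-1/(0,1,0,0)
[(0,0,0,1)] O move#2: h3:-1:+1/(0,0,0,0)*
[(0,0,0,0)] end (terminal -1, X#3); searched (0,1,0,1) to 4

value((0,1,0,1), X) = -1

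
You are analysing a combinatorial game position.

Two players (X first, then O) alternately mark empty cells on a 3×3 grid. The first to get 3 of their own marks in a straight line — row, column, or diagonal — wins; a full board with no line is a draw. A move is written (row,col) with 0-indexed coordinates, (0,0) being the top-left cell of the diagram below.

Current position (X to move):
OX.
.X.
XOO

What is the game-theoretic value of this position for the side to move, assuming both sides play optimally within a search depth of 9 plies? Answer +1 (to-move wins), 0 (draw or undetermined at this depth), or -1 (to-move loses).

value(OX./.X./XOO, X) = +1

ply 1, X at OX./.X./XOO | (0,2)=+1→OXX/.X./XOO*; (1,0)=+1→OX./XX./XOO; (1,2)=+1→OX./.XX/XOO
ply 2: OXX/.X./XOO is terminal -1 (O); from OX./.X./XOO depth 9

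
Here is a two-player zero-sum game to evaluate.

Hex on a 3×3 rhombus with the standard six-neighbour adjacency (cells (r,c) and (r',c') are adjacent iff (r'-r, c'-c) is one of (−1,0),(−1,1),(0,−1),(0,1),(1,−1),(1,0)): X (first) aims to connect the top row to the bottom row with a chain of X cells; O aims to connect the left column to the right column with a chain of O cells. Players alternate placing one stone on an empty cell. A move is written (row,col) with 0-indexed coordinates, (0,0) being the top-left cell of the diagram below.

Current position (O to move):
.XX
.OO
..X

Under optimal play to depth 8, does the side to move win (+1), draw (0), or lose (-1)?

value(.XX/.OO/..X, O) = +1

p1 O@[.XX/.OO/..X]: (0,0)[OXX/.OO/..X]+1* (1,0)[.XX/OOO/..X]+1 (2,0)[.XX/.OO/O.X]+1 (2,1)[.XX/.OO/.OX]+1
p2 X@[OXX/.OO/..X]: (1,0)[OXX/XOO/..X]-1* (2,0)[OXX/.OO/X.X]-1 (2,1)[OXX/.OO/.XX]-1
p3 O@[OXX/XOO/..X]: (2,0)[OXX/XOO/O.X]+1* (2,1)[OXX/XOO/.OX]-1
p4 X@[OXX/XOO/O.X] terminal -1; root [.XX/.OO/..X] d8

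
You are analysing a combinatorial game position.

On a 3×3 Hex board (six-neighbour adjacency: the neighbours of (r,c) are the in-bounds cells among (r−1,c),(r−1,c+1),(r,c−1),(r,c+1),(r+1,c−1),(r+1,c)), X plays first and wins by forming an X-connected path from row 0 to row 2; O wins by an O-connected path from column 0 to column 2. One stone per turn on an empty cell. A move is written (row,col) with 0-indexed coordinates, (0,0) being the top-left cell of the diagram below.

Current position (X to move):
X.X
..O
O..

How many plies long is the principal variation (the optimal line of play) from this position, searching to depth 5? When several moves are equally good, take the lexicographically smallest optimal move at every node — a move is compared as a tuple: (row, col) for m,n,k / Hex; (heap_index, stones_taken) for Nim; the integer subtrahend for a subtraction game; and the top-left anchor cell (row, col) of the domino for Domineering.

PV length from [X.X/..O/O..]: 4 plies

ply 1, X at X.X/..O/O.. | (0,1)=-1→XXX/..O/O..*; (1,0)=-1→X.X/X.O/O..; (1,1)=-1→X.X/.XO/O..; (2,1)=-1→X.X/..O/OX.; (2,2)=-1→X.X/..O/O.X
ply 2, O at XXX/..O/O.. | (1,0)=+1→XXX/O.O/O..*; (1,1)=+1→XXX/.OO/O..; (2,1)=+1→XXX/..O/OO.; (2,2)=+1→XXX/..O/O.O
ply 3, X at XXX/O.O/O.. | (1,1)=-1→XXX/OXO/O..*; (2,1)=-1→XXX/O.O/OX.; (2,2)=-1→XXX/O.O/O.X
ply 4, O at XXX/OXO/O.. | (2,1)=+1→XXX/OXO/OO.*; (2,2)=-1→XXX/OXO/O.O
ply 5: XXX/OXO/OO. is terminal -1 (X); from X.X/..O/O.. depth 5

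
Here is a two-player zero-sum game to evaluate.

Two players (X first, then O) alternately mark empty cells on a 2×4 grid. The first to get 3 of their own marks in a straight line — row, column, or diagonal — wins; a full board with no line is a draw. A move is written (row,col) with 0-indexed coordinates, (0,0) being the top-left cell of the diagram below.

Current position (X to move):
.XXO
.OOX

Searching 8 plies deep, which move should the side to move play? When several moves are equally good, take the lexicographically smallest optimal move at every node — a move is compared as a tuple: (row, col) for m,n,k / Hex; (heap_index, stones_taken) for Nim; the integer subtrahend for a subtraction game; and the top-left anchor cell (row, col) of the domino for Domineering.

ply 1, X at .XXO/.OOX | (0,0)=+1→XXXO/.OOX*; (1,0)=+0→.XXO/XOOX
ply 2: XXXO/.OOX is terminal -1 (O); from .XXO/.OOX depth 8

X's best at [.XXO/.OOX]: (0,0)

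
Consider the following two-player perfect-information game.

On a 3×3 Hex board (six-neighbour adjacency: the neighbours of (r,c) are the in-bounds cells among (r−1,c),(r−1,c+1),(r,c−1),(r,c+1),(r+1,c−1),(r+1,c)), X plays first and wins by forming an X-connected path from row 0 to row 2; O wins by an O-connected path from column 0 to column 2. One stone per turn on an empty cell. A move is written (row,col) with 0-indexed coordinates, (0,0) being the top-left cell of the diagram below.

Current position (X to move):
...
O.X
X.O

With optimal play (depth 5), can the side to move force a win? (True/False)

[.../O.X/X.O] X move#1: (0,0):-1/X../O.X/X.O, (0,1):-1/.X./O.X/X.O, (0,2):+1/..X/O.X/X.O*, (1,1):+1/.../OXX/X.O, (2,1):-1/.../O.X/XXO
[..X/O.X/X.O] O move#2: (0,0):-1/O.X/O.X/X.O*, (0,1):-1/.OX/O.X/X.O, (1,1):-1/..X/OOX/X.O, (2,1):-1/..X/O.X/XOO
[O.X/O.X/X.O] X move#3: (0,1):+1/OXX/O.X/X.O*, (1,1):+1/O.X/OXX/X.O, (2,1):+1/O.X/O.X/XXO
[OXX/O.X/X.O] O move#4: (1,1):-1/OXX/OOX/X.O*, (2,1):-1/OXX/O.X/XOO
[OXX/OOX/X.O] X move#5: (2,1):+1/OXX/OOX/XXO*
[OXX/OOX/XXO] end (terminal -1, O#6); searched .../O.X/X.O to 5

X winning at [.../O.X/X.O]: True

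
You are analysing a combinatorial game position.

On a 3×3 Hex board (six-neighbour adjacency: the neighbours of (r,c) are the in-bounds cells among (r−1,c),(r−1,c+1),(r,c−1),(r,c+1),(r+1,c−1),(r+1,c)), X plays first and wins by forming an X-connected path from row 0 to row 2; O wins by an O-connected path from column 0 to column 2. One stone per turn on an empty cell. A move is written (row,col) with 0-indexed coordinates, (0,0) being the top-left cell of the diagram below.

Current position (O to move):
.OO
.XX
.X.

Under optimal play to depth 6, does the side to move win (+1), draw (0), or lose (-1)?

ply 1, O at .OO/.XX/.X. | (0,0)=+1→OOO/.XX/.X.*; (1,0)=+1→.OO/OXX/.X.; (2,0)=+1→.OO/.XX/OX.; (2,2)=+1→.OO/.XX/.XO
ply 2: OOO/.XX/.X. is terminal -1 (X); from .OO/.XX/.X. depth 6

value(.OO/.XX/.X., O) = +1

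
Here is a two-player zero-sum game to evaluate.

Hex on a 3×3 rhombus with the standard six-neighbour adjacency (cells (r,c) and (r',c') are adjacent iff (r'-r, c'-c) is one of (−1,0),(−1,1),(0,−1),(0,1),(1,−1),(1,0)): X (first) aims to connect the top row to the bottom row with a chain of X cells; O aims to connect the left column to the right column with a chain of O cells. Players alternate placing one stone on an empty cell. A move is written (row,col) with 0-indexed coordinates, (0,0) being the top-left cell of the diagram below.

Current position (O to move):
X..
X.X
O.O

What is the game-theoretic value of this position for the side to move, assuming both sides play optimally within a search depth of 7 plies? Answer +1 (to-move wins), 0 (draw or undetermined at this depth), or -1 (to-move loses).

ply 1, O at X../X.X/O.O | (0,1)=-1→XO./X.X/O.O; (0,2)=+1→X.O/X.X/O.O*; (1,1)=+1→X../XOX/O.O; (2,1)=+1→X../X.X/OOO
ply 2, X at X.O/X.X/O.O | (0,1)=-1→XXO/X.X/O.O*; (1,1)=-1→X.O/XXX/O.O; (2,1)=-1→X.O/X.X/OXO
ply 3, O at XXO/X.X/O.O | (1,1)=+1→XXO/XOX/O.O*; (2,1)=+1→XXO/X.X/OOO
ply 4: XXO/XOX/O.O is terminal -1 (X); from X../X.X/O.O depth 7

value(X../X.X/O.O, O) = +1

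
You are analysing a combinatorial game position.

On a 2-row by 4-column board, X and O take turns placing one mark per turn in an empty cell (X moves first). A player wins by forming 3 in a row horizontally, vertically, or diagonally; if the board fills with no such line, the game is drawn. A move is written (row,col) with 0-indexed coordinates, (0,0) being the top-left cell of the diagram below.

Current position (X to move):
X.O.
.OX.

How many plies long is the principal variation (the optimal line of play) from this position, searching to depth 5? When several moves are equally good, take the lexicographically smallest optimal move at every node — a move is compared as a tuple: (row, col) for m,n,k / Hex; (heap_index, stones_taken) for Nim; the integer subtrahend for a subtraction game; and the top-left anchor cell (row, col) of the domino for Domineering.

[X.O./.OX.] X move#1: (0,1):+0/XXO./.OX.*, (0,3):+0/X.OX/.OX., (1,0):+0/X.O./XOX., (1,3):+0/X.O./.OXX
[XXO./.OX.] O move#2: (0,3):+0/XXOO/.OX.*, (1,0):+0/XXO./OOX., (1,3):+0/XXO./.OXO
[XXOO/.OX.] X move#3: (1,0):+0/XXOO/XOX.*, (1,3):+0/XXOO/.OXX
[XXOO/XOX.] O move#4: (1,3):+0/XXOO/XOXO*
[XXOO/XOXO] end (terminal +0, X#5); searched X.O./.OX. to 5

PV length from [X.O./.OX.]: 4 plies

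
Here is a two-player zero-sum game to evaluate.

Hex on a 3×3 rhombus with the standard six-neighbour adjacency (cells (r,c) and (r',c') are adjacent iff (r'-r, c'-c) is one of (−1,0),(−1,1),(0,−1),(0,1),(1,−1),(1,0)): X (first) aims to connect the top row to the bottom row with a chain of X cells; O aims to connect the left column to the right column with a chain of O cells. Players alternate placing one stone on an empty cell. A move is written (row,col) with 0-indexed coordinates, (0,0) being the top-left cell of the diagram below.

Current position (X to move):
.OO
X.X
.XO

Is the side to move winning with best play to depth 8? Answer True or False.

X winning at [.OO/X.X/.XO]: True

[.OO/X.X/.XO] X move#1: (0,0):+1/XOO/X.X/.XO*, (1,1):-1/.OO/XXX/.XO, (2,0):-1/.OO/X.X/XXO
[XOO/X.X/.XO] O move#2: (1,1):-1/XOO/XOX/.XO*, (2,0):-1/XOO/X.X/OXO
[XOO/XOX/.XO] X move#3: (2,0):+1/XOO/XOX/XXO*
[XOO/XOX/XXO] end (terminal -1, O#4); searched .OO/X.X/.XO to 8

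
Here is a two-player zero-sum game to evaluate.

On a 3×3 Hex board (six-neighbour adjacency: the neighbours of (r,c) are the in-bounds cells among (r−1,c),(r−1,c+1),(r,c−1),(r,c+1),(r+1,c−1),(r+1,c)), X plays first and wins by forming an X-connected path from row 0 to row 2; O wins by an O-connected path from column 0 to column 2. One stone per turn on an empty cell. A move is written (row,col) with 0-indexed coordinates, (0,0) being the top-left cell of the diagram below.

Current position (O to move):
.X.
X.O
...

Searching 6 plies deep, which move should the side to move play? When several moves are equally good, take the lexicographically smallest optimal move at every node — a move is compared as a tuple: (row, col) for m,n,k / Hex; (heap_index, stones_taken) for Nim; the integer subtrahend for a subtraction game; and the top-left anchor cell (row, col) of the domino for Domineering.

O's best at [.X./X.O/...]: (2,0)

ply 1, O at .X./X.O/... | (0,0)=-1→OX./X.O/...; (0,2)=-1→.XO/X.O/...; (1,1)=-1→.X./XOO/...; (2,0)=+1→.X./X.O/O..*; (2,1)=-1→.X./X.O/.O.; (2,2)=-1→.X./X.O/..O
ply 2, X at .X./X.O/O.. | (0,0)=-1→XX./X.O/O..*; (0,2)=-1→.XX/X.O/O..; (1,1)=-1→.X./XXO/O..; (2,1)=-1→.X./X.O/OX.; (2,2)=-1→.X./X.O/O.X
ply 3, O at XX./X.O/O.. | (0,2)=+1→XXO/X.O/O..*; (1,1)=+1→XX./XOO/O..; (2,1)=+1→XX./X.O/OO.; (2,2)=+1→XX./X.O/O.O
ply 4, X at XXO/X.O/O.. | (1,1)=-1→XXO/XXO/O..*; (2,1)=-1→XXO/X.O/OX.; (2,2)=-1→XXO/X.O/O.X
ply 5, O at XXO/XXO/O.. | (2,1)=+1→XXO/XXO/OO.*; (2,2)=-1→XXO/XXO/O.O
ply 6: XXO/XXO/OO. is terminal -1 (X); from .X./X.O/... depth 6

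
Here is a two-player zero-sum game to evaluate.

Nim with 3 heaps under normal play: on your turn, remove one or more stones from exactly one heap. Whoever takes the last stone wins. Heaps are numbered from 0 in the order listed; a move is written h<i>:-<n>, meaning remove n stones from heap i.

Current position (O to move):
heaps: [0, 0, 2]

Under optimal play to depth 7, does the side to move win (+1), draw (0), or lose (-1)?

[(0,0,2)] O move#1: h2:-1:-1/(0,0,1), h2:-2:+1/(0,0,0)*
[(0,0,0)] end (terminal -1, X#2); searched (0,0,2) to 7

value((0,0,2), O) = +1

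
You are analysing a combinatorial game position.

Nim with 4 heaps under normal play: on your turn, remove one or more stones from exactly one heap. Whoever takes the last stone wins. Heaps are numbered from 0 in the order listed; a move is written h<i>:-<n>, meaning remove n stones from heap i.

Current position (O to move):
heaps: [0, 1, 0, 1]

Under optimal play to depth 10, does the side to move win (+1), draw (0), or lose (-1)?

p1 O@[(0,1,0,1)]: h1:-1[(0,0,0,1)]-1* h3:-1[(0,1,0,0)]-1
p2 X@[(0,0,0,1)]: h3:-1[(0,0,0,0)]+1*
p3 O@[(0,0,0,0)] terminal -1; root [(0,1,0,1)] d10

value((0,1,0,1), O) = -1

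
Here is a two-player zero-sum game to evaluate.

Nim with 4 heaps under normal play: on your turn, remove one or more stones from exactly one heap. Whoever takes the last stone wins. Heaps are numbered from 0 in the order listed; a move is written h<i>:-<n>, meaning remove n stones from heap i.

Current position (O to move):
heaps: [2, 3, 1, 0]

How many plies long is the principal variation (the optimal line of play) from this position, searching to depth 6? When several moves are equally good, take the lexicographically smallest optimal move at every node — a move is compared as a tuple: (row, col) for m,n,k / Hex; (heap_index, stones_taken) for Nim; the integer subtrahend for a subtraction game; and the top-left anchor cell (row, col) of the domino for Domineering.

PV length from [(2,3,1,0)]: 4 plies

p1 O@[(2,3,1,0)]: h0:-1[(1,3,1,0)]-1* h0:-2[(0,3,1,0)]-1 h1:-1[(2,2,1,0)]-1 h1:-2[(2,1,1,0)]-1 h1:-3[(2,0,1,0)]-1 h2:-1[(2,3,0,0)]-1
p2 X@[(1,3,1,0)]: h0:-1[(0,3,1,0)]-1 h1:-1[(1,2,1,0)]-1 h1:-2[(1,1,1,0)]-1 h1:-3[(1,0,1,0)]+1* h2:-1[(1,3,0,0)]-1
p3 O@[(1,0,1,0)]: h0:-1[(0,0,1,0)]-1* h2:-1[(1,0,0,0)]-1
p4 X@[(0,0,1,0)]: h2:-1[(0,0,0,0)]+1*
p5 O@[(0,0,0,0)] terminal -1; root [(2,3,1,0)] d6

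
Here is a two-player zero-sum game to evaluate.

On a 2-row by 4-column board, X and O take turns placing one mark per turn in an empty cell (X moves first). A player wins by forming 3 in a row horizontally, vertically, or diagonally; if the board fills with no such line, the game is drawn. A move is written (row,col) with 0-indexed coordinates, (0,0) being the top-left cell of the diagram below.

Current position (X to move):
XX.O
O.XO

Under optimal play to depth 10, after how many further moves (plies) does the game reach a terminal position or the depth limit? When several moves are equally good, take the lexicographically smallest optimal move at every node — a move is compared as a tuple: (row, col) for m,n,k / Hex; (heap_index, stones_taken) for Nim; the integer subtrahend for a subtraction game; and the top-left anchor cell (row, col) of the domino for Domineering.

[XX.O/O.XO] X move#1: (0,2):+1/XXXO/O.XO*, (1,1):+0/XX.O/OXXO
[XXXO/O.XO] end (terminal -1, O#2); searched XX.O/O.XO to 10

PV length from [XX.O/O.XO]: 1 ply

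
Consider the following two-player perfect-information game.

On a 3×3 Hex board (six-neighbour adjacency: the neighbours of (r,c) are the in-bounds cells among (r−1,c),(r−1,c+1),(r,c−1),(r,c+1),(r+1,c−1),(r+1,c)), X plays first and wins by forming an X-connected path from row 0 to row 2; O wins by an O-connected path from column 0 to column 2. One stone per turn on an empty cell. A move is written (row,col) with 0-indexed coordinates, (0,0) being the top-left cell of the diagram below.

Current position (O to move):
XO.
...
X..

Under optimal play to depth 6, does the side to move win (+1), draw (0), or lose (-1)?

value(XO./.../X.., O) = -1

[XO./.../X..] O move#1: (0,2):-1/XOO/.../X..*, (1,0):-1/XO./O../X.., (1,1):-1/XO./.O./X.., (1,2):-1/XO./..O/X.., (2,1):-1/XO./.../XO., (2,2):-1/XO./.../X.O
[XOO/.../X..] X move#2: (1,0):+1/XOO/X../X..*, (1,1):-1/XOO/.X./X.., (1,2):-1/XOO/..X/X.., (2,1):-1/XOO/.../XX., (2,2):-1/XOO/.../X.X
[XOO/X../X..] end (terminal -1, O#3); searched XO./.../X.. to 6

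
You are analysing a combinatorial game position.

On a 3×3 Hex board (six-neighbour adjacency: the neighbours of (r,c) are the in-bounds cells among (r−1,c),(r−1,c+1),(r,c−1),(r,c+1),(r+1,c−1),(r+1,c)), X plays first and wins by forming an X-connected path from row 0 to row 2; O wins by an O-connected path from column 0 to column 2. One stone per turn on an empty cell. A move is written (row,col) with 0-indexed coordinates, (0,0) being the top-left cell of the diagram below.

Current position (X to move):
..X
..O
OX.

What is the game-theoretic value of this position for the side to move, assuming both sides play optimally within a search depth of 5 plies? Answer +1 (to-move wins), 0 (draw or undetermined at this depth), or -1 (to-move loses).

value(..X/..O/OX., X) = +1

[..X/..O/OX.] X move#1: (0,0):-1/X.X/..O/OX., (0,1):-1/.XX/..O/OX., (1,0):-1/..X/X.O/OX., (1,1):+1/..X/.XO/OX.*, (2,2):-1/..X/..O/OXX
[..X/.XO/OX.] end (terminal -1, O#2); searched ..X/..O/OX. to 5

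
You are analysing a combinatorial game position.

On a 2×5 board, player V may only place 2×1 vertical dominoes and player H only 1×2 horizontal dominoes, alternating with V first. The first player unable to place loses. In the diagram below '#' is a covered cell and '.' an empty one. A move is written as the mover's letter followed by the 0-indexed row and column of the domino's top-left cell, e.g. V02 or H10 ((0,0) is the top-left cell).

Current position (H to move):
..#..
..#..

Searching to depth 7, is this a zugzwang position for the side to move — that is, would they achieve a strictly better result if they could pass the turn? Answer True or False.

[..#../..#..] H move#1: H00:-1/###../..#..*, H03:-1/..###/..#.., H10:-1/..#../###.., H13:-1/..#../..###
[###../..#..] V move#2: V03:+1/####./..##.*, V04:+1/###.#/..#.#
[####./..##.] H move#3: H10:-1/####./####.*
[####./####.] V move#4: V04:+1/#####/#####*
[#####/#####] end (terminal -1, H#5); searched ..#../..#.. to 7
if H skipped the turn, V would face:
~ [..#../..#..] V move#1: V00:-1/#.#../#.#..*, V01:-1/.##../.##.., V03:-1/..##./..##., V04:-1/..#.#/..#.#
~ [#.#../#.#..] H move#2: H03:+1/#.###/#.#..*, H13:+1/#.#../#.###
~ [#.###/#.#..] V move#3: V01:-1/#####/###..*
~ [#####/###..] H move#4: H13:+1/#####/#####*
~ [#####/#####] end (terminal -1, V#5); searched ..#../..#.. to 7
compare (H): move=-1 vs pass=+1

zugzwang(..#../..#.., H) = True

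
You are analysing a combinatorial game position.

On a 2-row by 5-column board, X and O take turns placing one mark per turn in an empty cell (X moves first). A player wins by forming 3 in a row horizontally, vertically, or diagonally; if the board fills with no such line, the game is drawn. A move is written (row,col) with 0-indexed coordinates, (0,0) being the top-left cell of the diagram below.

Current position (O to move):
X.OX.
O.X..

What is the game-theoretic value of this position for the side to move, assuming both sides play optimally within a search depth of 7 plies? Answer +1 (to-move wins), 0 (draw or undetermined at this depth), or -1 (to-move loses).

[X.OX./O.X..] O move#1: (0,1):-1/XOOX./O.X.., (0,4):-1/X.OXO/O.X.., (1,1):+0/X.OX./OOX..*, (1,3):+0/X.OX./O.XO., (1,4):+0/X.OX./O.X.O
[X.OX./OOX..] X move#2: (0,1):+0/XXOX./OOX..*, (0,4):+0/X.OXX/OOX.., (1,3):+0/X.OX./OOXX., (1,4):+0/X.OX./OOX.X
[XXOX./OOX..] O move#3: (0,4):+0/XXOXO/OOX..*, (1,3):+0/XXOX./OOXO., (1,4):+0/XXOX./OOX.O
[XXOXO/OOX..] X move#4: (1,3):+0/XXOXO/OOXX.*, (1,4):+0/XXOXO/OOX.X
[XXOXO/OOXX.] O move#5: (1,4):+0/XXOXO/OOXXO*
[XXOXO/OOXXO] end (terminal +0, X#6); searched X.OX./O.X.. to 7

value(X.OX./O.X.., O) = 0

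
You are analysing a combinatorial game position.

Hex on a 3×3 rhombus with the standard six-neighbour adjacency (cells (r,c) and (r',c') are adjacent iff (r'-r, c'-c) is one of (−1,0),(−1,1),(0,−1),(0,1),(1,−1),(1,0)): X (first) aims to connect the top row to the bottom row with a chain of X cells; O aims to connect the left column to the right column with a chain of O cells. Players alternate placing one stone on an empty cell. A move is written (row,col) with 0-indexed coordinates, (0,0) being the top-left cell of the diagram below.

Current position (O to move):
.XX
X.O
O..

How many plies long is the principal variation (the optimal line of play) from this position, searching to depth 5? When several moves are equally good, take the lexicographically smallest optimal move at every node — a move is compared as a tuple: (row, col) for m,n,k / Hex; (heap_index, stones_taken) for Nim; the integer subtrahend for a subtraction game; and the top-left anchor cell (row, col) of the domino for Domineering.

PV length from [.XX/X.O/O..]: 3 plies

ply 1, O at .XX/X.O/O.. | (0,0)=+1→OXX/X.O/O..*; (1,1)=+1→.XX/XOO/O..; (2,1)=+1→.XX/X.O/OO.; (2,2)=+1→.XX/X.O/O.O
ply 2, X at OXX/X.O/O.. | (1,1)=-1→OXX/XXO/O..*; (2,1)=-1→OXX/X.O/OX.; (2,2)=-1→OXX/X.O/O.X
ply 3, O at OXX/XXO/O.. | (2,1)=+1→OXX/XXO/OO.*; (2,2)=-1→OXX/XXO/O.O
ply 4: OXX/XXO/OO. is terminal -1 (X); from .XX/X.O/O.. depth 5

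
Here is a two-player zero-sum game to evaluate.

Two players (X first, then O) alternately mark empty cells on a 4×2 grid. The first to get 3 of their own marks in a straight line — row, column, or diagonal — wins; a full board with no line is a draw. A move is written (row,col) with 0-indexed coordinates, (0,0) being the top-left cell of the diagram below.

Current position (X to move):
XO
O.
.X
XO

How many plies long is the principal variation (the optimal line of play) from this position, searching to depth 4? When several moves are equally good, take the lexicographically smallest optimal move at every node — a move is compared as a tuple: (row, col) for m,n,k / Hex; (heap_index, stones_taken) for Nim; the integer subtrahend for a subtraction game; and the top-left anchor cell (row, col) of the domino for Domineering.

PV length from [XO/O./.X/XO]: 2 plies

ply 1, X at XO/O./.X/XO | (1,1)=+0→XO/OX/.X/XO*; (2,0)=+0→XO/O./XX/XO
ply 2, O at XO/OX/.X/XO | (2,0)=+0→XO/OX/OX/XO*
ply 3: XO/OX/OX/XO is terminal +0 (X); from XO/O./.X/XO depth 4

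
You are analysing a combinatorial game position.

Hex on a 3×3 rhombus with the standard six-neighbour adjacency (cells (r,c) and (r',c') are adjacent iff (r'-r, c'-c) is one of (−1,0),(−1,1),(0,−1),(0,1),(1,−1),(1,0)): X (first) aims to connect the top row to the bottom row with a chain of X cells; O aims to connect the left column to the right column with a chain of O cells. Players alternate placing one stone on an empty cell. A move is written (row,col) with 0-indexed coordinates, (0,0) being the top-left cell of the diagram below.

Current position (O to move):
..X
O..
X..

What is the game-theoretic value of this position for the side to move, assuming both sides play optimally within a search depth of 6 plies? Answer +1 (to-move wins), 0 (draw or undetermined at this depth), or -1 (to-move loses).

p1 O@[..X/O../X..]: (0,0)[O.X/O../X..]-1* (0,1)[.OX/O../X..]-1 (1,1)[..X/OO./X..]-1 (1,2)[..X/O.O/X..]-1 (2,1)[..X/O../XO.]-1 (2,2)[..X/O../X.O]-1
p2 X@[O.X/O../X..]: (0,1)[OXX/O../X..]+1* (1,1)[O.X/OX./X..]+1 (1,2)[O.X/O.X/X..]+1 (2,1)[O.X/O../XX.]+1 (2,2)[O.X/O../X.X]+1
p3 O@[OXX/O../X..]: (1,1)[OXX/OO./X..]-1* (1,2)[OXX/O.O/X..]-1 (2,1)[OXX/O../XO.]-1 (2,2)[OXX/O../X.O]-1
p4 X@[OXX/OO./X..]: (1,2)[OXX/OOX/X..]+1* (2,1)[OXX/OO./XX.]-1 (2,2)[OXX/OO./X.X]-1
p5 O@[OXX/OOX/X..]: (2,1)[OXX/OOX/XO.]-1* (2,2)[OXX/OOX/X.O]-1
p6 X@[OXX/OOX/XO.]: (2,2)[OXX/OOX/XOX]+1*
p7 O@[OXX/OOX/XOX] terminal -1; root [..X/O../X..] d6

value(..X/O../X.., O) = -1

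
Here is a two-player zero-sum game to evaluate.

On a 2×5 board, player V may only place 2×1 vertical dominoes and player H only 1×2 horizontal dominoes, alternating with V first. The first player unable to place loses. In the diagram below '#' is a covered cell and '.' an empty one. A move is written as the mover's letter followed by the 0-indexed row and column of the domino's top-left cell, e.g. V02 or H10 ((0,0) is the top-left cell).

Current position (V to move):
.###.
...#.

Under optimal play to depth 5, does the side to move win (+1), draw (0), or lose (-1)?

value(.###./...#., V) = +1

ply 1, V at .###./...#. | V00=+1→####./#..#.*; V04=-1→.####/...##
ply 2, H at ####./#..#. | H11=-1→####./####.*
ply 3, V at ####./####. | V04=+1→#####/#####*
ply 4: #####/##### is terminal -1 (H); from .###./...#. depth 5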